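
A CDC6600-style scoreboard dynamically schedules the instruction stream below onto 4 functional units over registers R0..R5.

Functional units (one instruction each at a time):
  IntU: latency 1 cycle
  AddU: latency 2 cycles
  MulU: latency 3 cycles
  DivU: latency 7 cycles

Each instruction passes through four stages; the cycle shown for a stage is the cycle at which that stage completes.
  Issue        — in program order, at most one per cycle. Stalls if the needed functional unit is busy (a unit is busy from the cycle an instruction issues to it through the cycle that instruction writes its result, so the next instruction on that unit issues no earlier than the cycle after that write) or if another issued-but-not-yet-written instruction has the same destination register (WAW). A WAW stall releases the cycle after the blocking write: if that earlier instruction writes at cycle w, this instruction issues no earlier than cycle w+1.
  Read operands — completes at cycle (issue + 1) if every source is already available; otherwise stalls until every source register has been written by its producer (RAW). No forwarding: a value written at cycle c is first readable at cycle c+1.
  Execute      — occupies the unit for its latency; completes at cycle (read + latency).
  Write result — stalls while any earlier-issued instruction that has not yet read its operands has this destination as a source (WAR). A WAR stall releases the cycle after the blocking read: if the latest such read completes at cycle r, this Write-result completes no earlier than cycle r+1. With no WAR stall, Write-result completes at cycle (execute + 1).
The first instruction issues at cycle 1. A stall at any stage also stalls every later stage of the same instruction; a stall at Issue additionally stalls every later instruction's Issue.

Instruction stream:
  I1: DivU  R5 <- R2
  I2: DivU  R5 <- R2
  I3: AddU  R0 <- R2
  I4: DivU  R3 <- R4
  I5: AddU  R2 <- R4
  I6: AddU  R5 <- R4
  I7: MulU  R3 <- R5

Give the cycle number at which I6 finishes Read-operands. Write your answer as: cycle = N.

cycle = 28

[I1] 1/2/9/10
[I2] 11/12/19/20  (struct: DivU busy until I1 writes@10)
[I3] 12/13/15/16
[I4] 21/22/29/30  (struct: DivU busy until I2 writes@20)
[I5] 22/23/25/26
[I6] 27/28/30/31  (struct: AddU busy until I5 writes@26)
[I7] 31/32/35/36  (WAW R3: wait I4 write@30)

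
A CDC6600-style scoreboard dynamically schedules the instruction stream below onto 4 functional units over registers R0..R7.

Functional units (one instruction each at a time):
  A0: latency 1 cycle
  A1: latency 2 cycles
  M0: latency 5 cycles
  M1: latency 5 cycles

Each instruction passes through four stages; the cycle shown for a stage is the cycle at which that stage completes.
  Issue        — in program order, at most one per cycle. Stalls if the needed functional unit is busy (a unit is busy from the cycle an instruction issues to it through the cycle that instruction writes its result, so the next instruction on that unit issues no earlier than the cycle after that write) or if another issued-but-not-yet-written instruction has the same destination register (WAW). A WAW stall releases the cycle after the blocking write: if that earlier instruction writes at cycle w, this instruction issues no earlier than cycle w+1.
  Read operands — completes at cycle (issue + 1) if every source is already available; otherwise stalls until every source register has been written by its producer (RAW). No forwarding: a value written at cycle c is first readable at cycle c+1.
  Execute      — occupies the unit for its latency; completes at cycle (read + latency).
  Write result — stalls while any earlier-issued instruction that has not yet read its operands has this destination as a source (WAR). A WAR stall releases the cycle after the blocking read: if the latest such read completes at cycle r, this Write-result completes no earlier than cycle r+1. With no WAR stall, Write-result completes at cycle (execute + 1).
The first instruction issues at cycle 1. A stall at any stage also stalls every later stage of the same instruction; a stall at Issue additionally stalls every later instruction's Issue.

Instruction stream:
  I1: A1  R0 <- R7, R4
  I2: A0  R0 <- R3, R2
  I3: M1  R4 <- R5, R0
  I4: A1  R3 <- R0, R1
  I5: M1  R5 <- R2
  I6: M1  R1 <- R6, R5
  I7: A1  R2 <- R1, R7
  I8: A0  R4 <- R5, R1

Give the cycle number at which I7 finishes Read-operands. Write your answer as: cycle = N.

cycle = 33

c1: issue I1 (A1)
c2: I1 read-ops
c4: I1 finished on A1
c5: I1→R0
c6: issue I2 (A0)
c7: I2 read-ops | issue I3 (M1)
c8: I2 finished on A0 | issue I4 (A1)
c9: I2→R0
c10: I3 read-ops | I4 read-ops
c12: I4 finished on A1
c13: I4→R3
c15: I3 finished on M1
c16: I3→R4
c17: issue I5 (M1)
c18: I5 read-ops
c23: I5 finished on M1
c24: I5→R5
c25: issue I6 (M1)
c26: I6 read-ops | issue I7 (A1)
c27: issue I8 (A0)
c31: I6 finished on M1
c32: I6→R1
c33: I7 read-ops | I8 read-ops
c34: I8 finished on A0
c35: I7 finished on A1 | I8→R4
c36: I7→R2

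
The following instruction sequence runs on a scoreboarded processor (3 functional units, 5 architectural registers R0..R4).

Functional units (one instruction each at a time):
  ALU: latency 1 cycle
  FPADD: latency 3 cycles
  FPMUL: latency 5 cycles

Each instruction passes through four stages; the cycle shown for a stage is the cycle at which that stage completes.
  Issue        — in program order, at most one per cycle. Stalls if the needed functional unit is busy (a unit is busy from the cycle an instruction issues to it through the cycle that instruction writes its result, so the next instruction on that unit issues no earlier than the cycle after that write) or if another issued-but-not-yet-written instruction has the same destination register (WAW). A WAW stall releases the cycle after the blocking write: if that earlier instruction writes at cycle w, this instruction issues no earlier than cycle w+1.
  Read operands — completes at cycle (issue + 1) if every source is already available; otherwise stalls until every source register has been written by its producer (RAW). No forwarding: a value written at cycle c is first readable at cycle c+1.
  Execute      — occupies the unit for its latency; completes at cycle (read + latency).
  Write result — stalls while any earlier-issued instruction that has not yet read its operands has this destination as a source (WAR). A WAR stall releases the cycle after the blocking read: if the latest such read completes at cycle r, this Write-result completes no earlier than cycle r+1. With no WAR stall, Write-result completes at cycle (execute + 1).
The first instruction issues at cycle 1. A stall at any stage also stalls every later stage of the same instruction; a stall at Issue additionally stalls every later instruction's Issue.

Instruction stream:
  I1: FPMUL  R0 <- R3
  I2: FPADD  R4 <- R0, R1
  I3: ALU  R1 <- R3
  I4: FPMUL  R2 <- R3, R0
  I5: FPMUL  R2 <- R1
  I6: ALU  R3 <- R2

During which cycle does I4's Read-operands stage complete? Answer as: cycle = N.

[I1] 1/2/7/8
[I2] 2/9/12/13  (RAW R0: wait I1 write@8)
[I3] 3/4/5/10  (WAR R1: wait I2 read@9)
[I4] 9/10/15/16  (struct: FPMUL busy until I1 writes@8)
[I5] 17/18/23/24  (struct: FPMUL busy until I4 writes@16)
[I6] 18/25/26/27  (RAW R2: wait I5 write@24)

cycle = 10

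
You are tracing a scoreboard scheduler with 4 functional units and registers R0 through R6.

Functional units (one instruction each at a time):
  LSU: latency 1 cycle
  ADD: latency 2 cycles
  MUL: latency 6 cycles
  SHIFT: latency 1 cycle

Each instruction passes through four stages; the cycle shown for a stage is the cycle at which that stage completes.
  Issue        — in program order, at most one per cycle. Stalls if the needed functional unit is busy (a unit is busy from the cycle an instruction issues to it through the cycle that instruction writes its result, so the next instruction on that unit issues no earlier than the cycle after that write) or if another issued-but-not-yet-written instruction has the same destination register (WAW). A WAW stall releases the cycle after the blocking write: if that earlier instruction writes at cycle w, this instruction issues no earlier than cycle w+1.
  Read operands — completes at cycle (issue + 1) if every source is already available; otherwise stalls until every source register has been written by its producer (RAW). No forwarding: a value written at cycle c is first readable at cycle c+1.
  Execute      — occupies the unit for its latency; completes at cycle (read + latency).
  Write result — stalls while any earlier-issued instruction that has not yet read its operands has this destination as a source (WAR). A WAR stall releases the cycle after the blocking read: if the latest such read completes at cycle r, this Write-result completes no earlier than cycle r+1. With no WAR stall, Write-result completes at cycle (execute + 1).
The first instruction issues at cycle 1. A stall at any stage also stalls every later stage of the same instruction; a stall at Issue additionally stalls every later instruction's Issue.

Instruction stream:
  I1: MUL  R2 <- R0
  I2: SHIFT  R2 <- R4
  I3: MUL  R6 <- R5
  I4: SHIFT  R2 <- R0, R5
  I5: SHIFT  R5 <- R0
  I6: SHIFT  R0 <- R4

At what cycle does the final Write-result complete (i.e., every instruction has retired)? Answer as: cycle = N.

cycle = 25

cycle 1: issue I1 (MUL)
cycle 2: I1 read-ops
cycle 8: I1 finished on MUL
cycle 9: I1→R2
cycle 10: issue I2 (SHIFT)
cycle 11: I2 read-ops; issue I3 (MUL)
cycle 12: I2 finished on SHIFT; I3 read-ops
cycle 13: I2→R2
cycle 14: issue I4 (SHIFT)
cycle 15: I4 read-ops
cycle 16: I4 finished on SHIFT
cycle 17: I4→R2
cycle 18: I3 finished on MUL; issue I5 (SHIFT)
cycle 19: I3→R6; I5 read-ops
cycle 20: I5 finished on SHIFT
cycle 21: I5→R5
cycle 22: issue I6 (SHIFT)
cycle 23: I6 read-ops
cycle 24: I6 finished on SHIFT
cycle 25: I6→R0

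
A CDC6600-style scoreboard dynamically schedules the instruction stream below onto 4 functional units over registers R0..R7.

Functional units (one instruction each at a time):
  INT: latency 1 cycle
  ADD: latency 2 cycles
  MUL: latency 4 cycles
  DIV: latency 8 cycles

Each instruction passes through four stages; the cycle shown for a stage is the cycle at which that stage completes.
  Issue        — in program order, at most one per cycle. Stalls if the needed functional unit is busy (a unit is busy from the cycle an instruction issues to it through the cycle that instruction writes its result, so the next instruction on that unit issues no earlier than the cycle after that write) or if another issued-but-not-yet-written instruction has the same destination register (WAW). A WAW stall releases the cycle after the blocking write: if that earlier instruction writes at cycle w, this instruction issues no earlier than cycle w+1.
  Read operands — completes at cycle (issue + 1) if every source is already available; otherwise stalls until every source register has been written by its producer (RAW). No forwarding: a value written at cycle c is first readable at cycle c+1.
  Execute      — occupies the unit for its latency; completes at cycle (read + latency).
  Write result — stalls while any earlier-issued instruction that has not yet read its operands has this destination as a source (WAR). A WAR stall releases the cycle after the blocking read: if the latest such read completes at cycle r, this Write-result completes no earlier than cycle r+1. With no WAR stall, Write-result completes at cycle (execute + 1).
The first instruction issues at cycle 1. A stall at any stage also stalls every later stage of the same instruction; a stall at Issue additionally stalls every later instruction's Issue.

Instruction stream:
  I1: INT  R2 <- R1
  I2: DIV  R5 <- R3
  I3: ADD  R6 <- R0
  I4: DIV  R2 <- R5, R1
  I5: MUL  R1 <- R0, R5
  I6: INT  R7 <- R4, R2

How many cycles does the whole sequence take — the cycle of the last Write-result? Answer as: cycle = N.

cycle = 26

c1: I1 issues→INT
c2: I1 reads | I2 issues→DIV
c3: I1 exec-done | I2 reads | I3 issues→ADD
c4: I1 writes R2 | I3 reads
c6: I3 exec-done
c7: I3 writes R6
c11: I2 exec-done
c12: I2 writes R5
c13: I4 issues→DIV
c14: I4 reads | I5 issues→MUL
c15: I5 reads | I6 issues→INT
c19: I5 exec-done
c20: I5 writes R1
c22: I4 exec-done
c23: I4 writes R2
c24: I6 reads
c25: I6 exec-done
c26: I6 writes R7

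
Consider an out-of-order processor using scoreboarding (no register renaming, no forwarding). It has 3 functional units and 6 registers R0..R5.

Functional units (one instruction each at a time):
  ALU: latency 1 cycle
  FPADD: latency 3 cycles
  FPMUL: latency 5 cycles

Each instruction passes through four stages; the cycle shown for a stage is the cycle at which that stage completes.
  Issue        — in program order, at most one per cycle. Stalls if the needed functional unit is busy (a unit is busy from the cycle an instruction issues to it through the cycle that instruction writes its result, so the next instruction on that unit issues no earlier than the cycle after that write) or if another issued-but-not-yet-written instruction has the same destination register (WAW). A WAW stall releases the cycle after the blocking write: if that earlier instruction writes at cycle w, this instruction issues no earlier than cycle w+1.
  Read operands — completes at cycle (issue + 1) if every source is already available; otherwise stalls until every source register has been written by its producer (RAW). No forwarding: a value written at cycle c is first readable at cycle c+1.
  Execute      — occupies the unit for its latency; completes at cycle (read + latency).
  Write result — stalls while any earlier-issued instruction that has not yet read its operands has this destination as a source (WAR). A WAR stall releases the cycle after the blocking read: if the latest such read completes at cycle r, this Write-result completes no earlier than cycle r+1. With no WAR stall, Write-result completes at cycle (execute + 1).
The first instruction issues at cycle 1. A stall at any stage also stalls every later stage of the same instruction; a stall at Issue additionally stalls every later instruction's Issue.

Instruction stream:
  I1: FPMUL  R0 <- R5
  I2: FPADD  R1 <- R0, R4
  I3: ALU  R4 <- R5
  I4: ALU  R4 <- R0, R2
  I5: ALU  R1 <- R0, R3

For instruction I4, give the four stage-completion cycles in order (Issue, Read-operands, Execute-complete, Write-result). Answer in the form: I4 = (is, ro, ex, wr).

I4 = (11, 12, 13, 14)

I1  is:1  ro:2  ex:7  wr:8
I2  is:2  ro:9  ex:12  wr:13  — RAW R0: wait I1 write@8
I3  is:3  ro:4  ex:5  wr:10  — WAR R4: wait I2 read@9
I4  is:11  ro:12  ex:13  wr:14  — struct: ALU busy until I3 writes@10
I5  is:15  ro:16  ex:17  wr:18  — struct: ALU busy until I4 writes@14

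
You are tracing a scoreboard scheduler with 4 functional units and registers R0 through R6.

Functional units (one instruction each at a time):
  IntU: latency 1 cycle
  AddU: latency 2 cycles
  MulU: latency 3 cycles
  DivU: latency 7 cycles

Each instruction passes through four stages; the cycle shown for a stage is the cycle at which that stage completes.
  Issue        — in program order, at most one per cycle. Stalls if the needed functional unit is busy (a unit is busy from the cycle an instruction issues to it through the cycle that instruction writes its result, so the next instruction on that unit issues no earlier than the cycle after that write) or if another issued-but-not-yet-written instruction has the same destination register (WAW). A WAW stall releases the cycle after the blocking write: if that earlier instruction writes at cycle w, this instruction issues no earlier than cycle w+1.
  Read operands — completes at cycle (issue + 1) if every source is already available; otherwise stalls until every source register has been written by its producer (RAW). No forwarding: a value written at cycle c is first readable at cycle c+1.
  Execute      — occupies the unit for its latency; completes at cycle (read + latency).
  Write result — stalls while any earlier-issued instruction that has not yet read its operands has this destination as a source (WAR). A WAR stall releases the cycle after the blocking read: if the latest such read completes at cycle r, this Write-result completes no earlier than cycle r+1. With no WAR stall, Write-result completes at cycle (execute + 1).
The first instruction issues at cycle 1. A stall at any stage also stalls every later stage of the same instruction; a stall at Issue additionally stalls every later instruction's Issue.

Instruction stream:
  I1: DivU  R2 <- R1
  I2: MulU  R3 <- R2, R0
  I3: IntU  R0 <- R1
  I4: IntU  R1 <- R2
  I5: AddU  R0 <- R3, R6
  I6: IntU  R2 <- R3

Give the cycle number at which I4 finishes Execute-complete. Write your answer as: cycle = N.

  I1 | 1 | 2 | 9 | 10
  I2 | 2 | 11 | 14 | 15   RAW R2: wait I1 write@10
  I3 | 3 | 4 | 5 | 12   WAR R0: wait I2 read@11
  I4 | 13 | 14 | 15 | 16   struct: IntU busy until I3 writes@12
  I5 | 14 | 16 | 18 | 19   RAW R3: wait I2 write@15
  I6 | 17 | 18 | 19 | 20   struct: IntU busy until I4 writes@16

cycle = 15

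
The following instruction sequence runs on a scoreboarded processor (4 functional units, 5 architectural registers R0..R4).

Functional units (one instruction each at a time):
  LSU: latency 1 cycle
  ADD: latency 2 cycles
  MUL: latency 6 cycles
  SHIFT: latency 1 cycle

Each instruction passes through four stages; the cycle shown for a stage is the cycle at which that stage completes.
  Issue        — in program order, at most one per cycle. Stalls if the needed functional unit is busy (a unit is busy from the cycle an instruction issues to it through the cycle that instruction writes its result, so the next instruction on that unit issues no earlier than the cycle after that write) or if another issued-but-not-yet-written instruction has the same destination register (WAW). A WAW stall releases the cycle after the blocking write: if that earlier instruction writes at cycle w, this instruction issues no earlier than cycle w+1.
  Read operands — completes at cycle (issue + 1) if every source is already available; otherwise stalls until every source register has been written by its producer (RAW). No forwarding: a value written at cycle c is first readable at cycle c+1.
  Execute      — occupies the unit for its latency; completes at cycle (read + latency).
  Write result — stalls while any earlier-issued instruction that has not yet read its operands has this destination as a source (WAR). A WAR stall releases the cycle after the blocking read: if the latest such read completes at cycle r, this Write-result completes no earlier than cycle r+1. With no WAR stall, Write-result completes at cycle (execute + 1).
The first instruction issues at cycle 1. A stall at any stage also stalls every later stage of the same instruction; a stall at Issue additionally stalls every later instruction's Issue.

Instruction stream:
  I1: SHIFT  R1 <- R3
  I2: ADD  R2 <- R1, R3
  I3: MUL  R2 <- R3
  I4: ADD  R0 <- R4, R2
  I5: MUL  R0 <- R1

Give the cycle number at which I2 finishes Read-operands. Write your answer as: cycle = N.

cycle = 5

c1: I1→SHIFT
c2: I1 RO, I2→ADD
c3: I1 EX
c4: I1 WR R1
c5: I2 RO
c7: I2 EX
c8: I2 WR R2
c9: I3→MUL
c10: I3 RO, I4→ADD
c16: I3 EX
c17: I3 WR R2
c18: I4 RO
c20: I4 EX
c21: I4 WR R0
c22: I5→MUL
c23: I5 RO
c29: I5 EX
c30: I5 WR R0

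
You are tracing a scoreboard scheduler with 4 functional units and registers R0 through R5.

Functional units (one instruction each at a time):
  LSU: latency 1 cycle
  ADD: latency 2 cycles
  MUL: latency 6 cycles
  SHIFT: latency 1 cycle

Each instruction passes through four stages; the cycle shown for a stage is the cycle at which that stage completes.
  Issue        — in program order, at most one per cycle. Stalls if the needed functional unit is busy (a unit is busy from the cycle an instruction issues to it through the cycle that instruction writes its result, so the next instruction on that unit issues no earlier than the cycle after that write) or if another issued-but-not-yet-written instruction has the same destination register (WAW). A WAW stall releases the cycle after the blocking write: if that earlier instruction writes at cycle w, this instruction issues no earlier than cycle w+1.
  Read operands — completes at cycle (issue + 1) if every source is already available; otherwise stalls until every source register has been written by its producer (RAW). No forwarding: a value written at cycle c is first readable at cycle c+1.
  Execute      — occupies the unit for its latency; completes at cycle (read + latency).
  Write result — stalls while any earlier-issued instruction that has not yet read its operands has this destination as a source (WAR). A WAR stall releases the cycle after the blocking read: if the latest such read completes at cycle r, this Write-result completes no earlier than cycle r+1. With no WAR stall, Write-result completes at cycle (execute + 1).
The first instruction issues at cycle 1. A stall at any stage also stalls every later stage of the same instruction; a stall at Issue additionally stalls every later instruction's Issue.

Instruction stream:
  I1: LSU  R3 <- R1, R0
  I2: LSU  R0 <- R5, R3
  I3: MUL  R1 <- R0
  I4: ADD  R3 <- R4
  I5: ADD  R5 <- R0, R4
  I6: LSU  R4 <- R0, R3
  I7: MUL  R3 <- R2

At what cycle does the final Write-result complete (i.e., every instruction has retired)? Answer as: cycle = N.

cycle = 25

  I1 | 1 | 2 | 3 | 4
  I2 | 5 | 6 | 7 | 8   struct: LSU busy until I1 writes@4
  I3 | 6 | 9 | 15 | 16   RAW R0: wait I2 write@8
  I4 | 7 | 8 | 10 | 11
  I5 | 12 | 13 | 15 | 16   struct: ADD busy until I4 writes@11
  I6 | 13 | 14 | 15 | 16
  I7 | 17 | 18 | 24 | 25   struct: MUL busy until I3 writes@16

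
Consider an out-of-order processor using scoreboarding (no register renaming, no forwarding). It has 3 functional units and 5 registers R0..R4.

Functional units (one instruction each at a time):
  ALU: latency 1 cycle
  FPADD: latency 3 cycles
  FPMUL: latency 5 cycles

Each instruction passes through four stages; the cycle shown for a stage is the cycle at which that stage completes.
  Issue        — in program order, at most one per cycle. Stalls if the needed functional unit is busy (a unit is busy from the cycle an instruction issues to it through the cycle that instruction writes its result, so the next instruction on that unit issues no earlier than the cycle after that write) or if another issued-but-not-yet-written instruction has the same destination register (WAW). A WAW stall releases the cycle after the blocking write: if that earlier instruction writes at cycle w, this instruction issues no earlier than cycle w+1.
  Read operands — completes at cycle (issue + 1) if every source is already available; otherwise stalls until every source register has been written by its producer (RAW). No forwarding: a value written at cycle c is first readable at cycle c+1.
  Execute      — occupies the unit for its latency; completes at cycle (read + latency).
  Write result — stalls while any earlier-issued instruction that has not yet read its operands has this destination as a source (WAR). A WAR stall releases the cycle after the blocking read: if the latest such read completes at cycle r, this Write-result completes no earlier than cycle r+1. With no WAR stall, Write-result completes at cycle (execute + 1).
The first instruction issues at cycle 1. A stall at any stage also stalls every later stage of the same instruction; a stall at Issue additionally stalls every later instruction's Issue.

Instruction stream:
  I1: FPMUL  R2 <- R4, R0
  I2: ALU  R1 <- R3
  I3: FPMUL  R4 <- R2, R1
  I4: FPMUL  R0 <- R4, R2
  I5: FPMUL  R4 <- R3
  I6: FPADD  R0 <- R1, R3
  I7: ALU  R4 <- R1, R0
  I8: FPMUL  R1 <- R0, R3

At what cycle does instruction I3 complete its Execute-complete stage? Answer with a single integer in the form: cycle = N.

[1] I1 dispatched to FPMUL
[2] I1 operands ready | I2 dispatched to ALU
[3] I2 operands ready
[4] I2 complete
[5] R1←I2
[7] I1 complete
[8] R2←I1
[9] I3 dispatched to FPMUL
[10] I3 operands ready
[15] I3 complete
[16] R4←I3
[17] I4 dispatched to FPMUL
[18] I4 operands ready
[23] I4 complete
[24] R0←I4
[25] I5 dispatched to FPMUL
[26] I5 operands ready | I6 dispatched to FPADD
[27] I6 operands ready
[30] I6 complete
[31] I5 complete | R0←I6
[32] R4←I5
[33] I7 dispatched to ALU
[34] I7 operands ready | I8 dispatched to FPMUL
[35] I7 complete | I8 operands ready
[36] R4←I7
[40] I8 complete
[41] R1←I8

cycle = 15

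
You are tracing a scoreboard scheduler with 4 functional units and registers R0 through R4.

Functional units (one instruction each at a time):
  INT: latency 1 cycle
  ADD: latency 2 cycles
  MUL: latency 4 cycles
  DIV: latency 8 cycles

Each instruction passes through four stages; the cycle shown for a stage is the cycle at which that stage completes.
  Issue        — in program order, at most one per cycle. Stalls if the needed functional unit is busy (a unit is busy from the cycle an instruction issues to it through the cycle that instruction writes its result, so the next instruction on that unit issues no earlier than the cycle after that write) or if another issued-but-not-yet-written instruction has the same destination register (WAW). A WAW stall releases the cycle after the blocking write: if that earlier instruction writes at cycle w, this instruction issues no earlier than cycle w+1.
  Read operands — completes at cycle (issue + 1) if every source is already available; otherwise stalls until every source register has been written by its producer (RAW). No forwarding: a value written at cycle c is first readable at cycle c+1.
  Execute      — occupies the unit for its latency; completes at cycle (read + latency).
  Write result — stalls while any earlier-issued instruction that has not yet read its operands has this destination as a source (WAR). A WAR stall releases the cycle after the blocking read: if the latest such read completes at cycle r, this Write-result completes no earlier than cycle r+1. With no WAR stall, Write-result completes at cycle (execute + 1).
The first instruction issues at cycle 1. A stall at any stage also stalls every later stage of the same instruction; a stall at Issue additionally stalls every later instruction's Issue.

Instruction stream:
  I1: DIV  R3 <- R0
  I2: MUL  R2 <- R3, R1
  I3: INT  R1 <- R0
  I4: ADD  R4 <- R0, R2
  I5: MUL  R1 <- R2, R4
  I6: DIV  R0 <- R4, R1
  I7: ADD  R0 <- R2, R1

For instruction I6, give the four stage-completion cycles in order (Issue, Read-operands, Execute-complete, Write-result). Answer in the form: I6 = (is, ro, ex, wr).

cycle 1: I1 issues→DIV
cycle 2: I1 reads; I2 issues→MUL
cycle 3: I3 issues→INT
cycle 4: I3 reads; I4 issues→ADD
cycle 5: I3 exec-done
cycle 10: I1 exec-done
cycle 11: I1 writes R3
cycle 12: I2 reads
cycle 13: I3 writes R1
cycle 16: I2 exec-done
cycle 17: I2 writes R2
cycle 18: I4 reads; I5 issues→MUL
cycle 19: I6 issues→DIV
cycle 20: I4 exec-done
cycle 21: I4 writes R4
cycle 22: I5 reads
cycle 26: I5 exec-done
cycle 27: I5 writes R1
cycle 28: I6 reads
cycle 36: I6 exec-done
cycle 37: I6 writes R0
cycle 38: I7 issues→ADD
cycle 39: I7 reads
cycle 41: I7 exec-done
cycle 42: I7 writes R0

I6 = (19, 28, 36, 37)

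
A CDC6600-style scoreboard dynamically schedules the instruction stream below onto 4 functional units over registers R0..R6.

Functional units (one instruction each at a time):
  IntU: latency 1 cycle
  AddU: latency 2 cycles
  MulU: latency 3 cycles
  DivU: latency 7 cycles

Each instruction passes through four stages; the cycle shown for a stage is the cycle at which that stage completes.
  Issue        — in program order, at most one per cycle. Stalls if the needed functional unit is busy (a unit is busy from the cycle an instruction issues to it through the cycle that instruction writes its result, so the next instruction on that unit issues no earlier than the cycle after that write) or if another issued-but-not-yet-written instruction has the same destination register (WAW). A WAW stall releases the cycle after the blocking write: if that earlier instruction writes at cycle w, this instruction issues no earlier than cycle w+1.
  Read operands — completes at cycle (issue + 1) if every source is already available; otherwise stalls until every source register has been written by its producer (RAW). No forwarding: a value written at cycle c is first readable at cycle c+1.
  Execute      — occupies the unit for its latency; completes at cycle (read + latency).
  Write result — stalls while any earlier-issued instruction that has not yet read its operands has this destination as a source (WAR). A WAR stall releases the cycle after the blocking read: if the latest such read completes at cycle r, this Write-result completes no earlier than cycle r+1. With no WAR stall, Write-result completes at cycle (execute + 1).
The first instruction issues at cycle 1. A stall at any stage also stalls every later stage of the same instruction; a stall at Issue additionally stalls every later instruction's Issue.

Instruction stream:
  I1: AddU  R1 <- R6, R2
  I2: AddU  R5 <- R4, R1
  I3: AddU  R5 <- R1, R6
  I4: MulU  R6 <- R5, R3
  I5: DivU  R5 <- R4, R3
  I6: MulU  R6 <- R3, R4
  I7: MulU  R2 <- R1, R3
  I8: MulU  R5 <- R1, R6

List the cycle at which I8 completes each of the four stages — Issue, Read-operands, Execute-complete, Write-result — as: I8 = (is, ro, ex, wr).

cycle 1: I1→AddU
cycle 2: I1 RO
cycle 4: I1 EX
cycle 5: I1 WR R1
cycle 6: I2→AddU
cycle 7: I2 RO
cycle 9: I2 EX
cycle 10: I2 WR R5
cycle 11: I3→AddU
cycle 12: I3 RO · I4→MulU
cycle 14: I3 EX
cycle 15: I3 WR R5
cycle 16: I4 RO · I5→DivU
cycle 17: I5 RO
cycle 19: I4 EX
cycle 20: I4 WR R6
cycle 21: I6→MulU
cycle 22: I6 RO
cycle 24: I5 EX
cycle 25: I5 WR R5 · I6 EX
cycle 26: I6 WR R6
cycle 27: I7→MulU
cycle 28: I7 RO
cycle 31: I7 EX
cycle 32: I7 WR R2
cycle 33: I8→MulU
cycle 34: I8 RO
cycle 37: I8 EX
cycle 38: I8 WR R5

I8 = (33, 34, 37, 38)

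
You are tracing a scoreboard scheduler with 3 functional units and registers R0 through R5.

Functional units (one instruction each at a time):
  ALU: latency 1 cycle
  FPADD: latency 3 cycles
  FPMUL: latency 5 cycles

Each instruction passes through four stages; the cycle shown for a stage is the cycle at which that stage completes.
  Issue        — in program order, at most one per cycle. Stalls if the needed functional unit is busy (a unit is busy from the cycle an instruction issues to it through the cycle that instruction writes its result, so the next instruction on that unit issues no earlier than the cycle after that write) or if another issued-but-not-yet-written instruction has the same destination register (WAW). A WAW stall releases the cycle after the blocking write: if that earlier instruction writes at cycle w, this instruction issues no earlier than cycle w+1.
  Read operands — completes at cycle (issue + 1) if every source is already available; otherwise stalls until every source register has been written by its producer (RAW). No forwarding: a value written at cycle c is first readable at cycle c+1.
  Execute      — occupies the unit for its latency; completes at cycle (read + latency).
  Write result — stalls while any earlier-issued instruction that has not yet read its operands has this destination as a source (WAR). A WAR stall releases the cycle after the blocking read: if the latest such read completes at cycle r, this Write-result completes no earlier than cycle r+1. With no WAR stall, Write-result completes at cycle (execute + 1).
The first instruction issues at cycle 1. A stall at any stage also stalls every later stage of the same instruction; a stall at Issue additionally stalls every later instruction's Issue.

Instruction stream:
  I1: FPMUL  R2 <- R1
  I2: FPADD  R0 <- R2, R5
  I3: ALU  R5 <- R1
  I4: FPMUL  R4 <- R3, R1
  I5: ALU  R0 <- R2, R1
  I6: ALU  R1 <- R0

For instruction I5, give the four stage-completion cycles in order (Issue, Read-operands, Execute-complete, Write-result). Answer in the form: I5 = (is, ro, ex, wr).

I5 = (14, 15, 16, 17)

[1] I1→FPMUL
[2] I1 RO; I2→FPADD
[3] I3→ALU
[4] I3 RO
[5] I3 EX
[7] I1 EX
[8] I1 WR R2
[9] I2 RO; I4→FPMUL
[10] I3 WR R5; I4 RO
[12] I2 EX
[13] I2 WR R0
[14] I5→ALU
[15] I4 EX; I5 RO
[16] I4 WR R4; I5 EX
[17] I5 WR R0
[18] I6→ALU
[19] I6 RO
[20] I6 EX
[21] I6 WR R1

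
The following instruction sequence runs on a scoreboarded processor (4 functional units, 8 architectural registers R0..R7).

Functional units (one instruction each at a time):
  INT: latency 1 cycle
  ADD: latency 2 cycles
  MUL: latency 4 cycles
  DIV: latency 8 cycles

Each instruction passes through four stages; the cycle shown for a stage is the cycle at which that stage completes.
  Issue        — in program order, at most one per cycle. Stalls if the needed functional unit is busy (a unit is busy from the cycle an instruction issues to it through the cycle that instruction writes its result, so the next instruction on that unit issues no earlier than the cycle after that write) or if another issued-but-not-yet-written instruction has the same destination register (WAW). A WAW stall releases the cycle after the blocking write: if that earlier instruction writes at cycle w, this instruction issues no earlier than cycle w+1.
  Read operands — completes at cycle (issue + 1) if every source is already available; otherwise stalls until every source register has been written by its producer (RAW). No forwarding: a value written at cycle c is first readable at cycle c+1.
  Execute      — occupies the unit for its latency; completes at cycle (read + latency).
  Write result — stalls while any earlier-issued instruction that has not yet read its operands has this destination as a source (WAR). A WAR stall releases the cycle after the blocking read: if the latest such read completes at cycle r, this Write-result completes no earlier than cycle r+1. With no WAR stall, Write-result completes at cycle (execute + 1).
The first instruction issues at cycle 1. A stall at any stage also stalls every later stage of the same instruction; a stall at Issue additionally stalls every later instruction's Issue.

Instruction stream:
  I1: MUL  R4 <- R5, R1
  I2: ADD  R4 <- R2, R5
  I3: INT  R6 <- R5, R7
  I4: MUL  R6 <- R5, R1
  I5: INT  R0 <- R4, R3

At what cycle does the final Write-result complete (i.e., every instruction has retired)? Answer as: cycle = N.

c1: I1 dispatched to MUL
c2: I1 operands ready
c6: I1 complete
c7: R4←I1
c8: I2 dispatched to ADD
c9: I2 operands ready · I3 dispatched to INT
c10: I3 operands ready
c11: I2 complete · I3 complete
c12: R4←I2 · R6←I3
c13: I4 dispatched to MUL
c14: I4 operands ready · I5 dispatched to INT
c15: I5 operands ready
c16: I5 complete
c17: R0←I5
c18: I4 complete
c19: R6←I4

cycle = 19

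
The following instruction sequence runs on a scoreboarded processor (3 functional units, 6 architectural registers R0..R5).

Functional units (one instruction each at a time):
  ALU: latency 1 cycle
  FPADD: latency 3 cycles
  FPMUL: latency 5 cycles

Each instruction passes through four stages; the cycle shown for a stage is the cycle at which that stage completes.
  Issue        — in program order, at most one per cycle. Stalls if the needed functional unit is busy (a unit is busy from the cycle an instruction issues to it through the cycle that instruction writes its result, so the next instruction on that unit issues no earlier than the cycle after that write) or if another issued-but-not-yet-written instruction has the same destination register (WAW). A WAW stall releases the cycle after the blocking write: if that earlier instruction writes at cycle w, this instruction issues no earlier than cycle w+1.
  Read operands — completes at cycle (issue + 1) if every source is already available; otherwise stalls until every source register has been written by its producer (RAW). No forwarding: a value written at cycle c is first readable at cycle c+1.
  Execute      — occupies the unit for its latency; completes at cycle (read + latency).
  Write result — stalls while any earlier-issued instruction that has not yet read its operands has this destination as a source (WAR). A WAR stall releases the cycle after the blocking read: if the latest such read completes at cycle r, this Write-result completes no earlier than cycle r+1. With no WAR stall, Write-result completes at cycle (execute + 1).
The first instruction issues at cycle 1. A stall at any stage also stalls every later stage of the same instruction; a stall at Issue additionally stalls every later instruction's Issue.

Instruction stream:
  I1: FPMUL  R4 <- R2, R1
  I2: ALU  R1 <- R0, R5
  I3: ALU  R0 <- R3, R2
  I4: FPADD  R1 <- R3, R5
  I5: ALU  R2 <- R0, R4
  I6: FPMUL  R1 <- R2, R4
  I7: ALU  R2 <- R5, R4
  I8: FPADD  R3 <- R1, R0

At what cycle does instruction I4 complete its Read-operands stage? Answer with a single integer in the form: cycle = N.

I1  is:1  ro:2  ex:7  wr:8
I2  is:2  ro:3  ex:4  wr:5
I3  is:6  ro:7  ex:8  wr:9  — struct: ALU busy until I2 writes@5
I4  is:7  ro:8  ex:11  wr:12
I5  is:10  ro:11  ex:12  wr:13  — struct: ALU busy until I3 writes@9
I6  is:13  ro:14  ex:19  wr:20  — WAW R1: wait I4 write@12
I7  is:14  ro:15  ex:16  wr:17
I8  is:15  ro:21  ex:24  wr:25  — RAW R1: wait I6 write@20

cycle = 8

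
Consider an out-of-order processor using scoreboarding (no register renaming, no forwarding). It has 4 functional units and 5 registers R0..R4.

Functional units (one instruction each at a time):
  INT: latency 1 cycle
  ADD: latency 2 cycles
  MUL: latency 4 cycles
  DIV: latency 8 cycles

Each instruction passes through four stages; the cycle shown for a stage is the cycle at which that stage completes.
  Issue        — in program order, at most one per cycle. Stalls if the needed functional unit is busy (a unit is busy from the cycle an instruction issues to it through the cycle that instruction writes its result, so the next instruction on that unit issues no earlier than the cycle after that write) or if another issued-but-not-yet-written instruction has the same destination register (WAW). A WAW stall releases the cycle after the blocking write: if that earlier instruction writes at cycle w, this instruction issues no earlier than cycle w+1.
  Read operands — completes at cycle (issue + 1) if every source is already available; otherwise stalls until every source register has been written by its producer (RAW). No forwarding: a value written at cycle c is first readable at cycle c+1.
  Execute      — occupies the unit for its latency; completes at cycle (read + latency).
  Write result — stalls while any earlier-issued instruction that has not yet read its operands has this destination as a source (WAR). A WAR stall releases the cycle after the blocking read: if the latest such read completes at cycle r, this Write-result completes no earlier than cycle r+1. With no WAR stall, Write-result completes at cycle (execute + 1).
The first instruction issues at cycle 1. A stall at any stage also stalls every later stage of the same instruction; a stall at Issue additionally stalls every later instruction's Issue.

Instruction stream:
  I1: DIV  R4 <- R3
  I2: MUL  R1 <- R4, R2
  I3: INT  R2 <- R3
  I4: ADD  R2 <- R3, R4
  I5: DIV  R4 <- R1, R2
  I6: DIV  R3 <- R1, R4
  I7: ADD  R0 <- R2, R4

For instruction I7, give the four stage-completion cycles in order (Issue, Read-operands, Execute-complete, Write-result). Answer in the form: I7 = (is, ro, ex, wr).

t=1  I1→DIV
t=2  I1 RO | I2→MUL
t=3  I3→INT
t=4  I3 RO
t=5  I3 EX
t=10  I1 EX
t=11  I1 WR R4
t=12  I2 RO
t=13  I3 WR R2
t=14  I4→ADD
t=15  I4 RO | I5→DIV
t=16  I2 EX
t=17  I2 WR R1 | I4 EX
t=18  I4 WR R2
t=19  I5 RO
t=27  I5 EX
t=28  I5 WR R4
t=29  I6→DIV
t=30  I6 RO | I7→ADD
t=31  I7 RO
t=33  I7 EX
t=34  I7 WR R0
t=38  I6 EX
t=39  I6 WR R3

I7 = (30, 31, 33, 34)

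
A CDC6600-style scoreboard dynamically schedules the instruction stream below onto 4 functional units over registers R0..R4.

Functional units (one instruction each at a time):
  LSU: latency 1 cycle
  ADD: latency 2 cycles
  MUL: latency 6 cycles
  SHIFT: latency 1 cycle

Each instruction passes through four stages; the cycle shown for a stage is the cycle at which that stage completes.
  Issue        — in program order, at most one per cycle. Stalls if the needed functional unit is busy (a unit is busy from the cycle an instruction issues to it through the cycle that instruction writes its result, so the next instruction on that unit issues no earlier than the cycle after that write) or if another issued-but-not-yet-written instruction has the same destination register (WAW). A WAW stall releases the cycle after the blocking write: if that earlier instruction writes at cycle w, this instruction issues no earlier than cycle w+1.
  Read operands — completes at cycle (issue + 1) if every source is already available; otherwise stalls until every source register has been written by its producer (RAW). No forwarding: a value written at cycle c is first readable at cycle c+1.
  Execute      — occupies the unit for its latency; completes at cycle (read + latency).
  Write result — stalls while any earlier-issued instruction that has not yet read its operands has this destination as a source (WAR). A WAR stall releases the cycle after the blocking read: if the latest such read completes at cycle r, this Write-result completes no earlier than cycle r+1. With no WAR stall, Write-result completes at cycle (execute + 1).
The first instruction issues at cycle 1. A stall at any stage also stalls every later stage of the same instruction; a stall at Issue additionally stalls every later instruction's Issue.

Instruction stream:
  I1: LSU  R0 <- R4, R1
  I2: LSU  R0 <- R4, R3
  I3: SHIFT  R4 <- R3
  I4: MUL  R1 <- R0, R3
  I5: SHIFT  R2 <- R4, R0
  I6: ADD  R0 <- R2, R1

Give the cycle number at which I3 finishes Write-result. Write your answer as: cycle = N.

cycle = 9

[1] I1 issues→LSU
[2] I1 reads
[3] I1 exec-done
[4] I1 writes R0
[5] I2 issues→LSU
[6] I2 reads · I3 issues→SHIFT
[7] I2 exec-done · I3 reads · I4 issues→MUL
[8] I2 writes R0 · I3 exec-done
[9] I3 writes R4 · I4 reads
[10] I5 issues→SHIFT
[11] I5 reads · I6 issues→ADD
[12] I5 exec-done
[13] I5 writes R2
[15] I4 exec-done
[16] I4 writes R1
[17] I6 reads
[19] I6 exec-done
[20] I6 writes R0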